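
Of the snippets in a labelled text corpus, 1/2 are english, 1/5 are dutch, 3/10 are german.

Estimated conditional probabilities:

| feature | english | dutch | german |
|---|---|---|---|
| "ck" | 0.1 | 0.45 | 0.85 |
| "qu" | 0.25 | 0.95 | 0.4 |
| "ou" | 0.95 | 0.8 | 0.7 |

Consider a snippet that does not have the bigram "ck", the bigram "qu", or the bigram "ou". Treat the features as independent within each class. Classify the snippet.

english

english: 0.5 × (1−0.1) × (1−0.25) × (1−0.95) = 0.016875
dutch: 0.2 × (1−0.45) × (1−0.95) × (1−0.8) = 0.0011
german: 0.3 × (1−0.85) × (1−0.4) × (1−0.7) = 0.0081
Highest score → english.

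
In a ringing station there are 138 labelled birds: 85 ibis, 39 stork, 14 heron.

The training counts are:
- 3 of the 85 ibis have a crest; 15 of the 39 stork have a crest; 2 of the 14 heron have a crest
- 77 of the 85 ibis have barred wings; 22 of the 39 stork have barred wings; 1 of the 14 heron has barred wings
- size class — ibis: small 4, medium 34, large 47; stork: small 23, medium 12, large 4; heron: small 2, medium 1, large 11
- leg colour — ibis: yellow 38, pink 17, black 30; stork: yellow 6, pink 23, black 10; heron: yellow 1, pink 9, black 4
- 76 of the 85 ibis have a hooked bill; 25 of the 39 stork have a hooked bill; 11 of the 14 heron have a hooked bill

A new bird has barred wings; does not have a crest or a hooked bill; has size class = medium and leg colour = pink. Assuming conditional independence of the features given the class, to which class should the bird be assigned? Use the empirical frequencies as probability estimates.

ibis: (85/138) × (82/85) × (77/85) × (34/85) × (17/85) × (9/85) ≈ 0.00455953
stork: (39/138) × (24/39) × (22/39) × (12/39) × (23/39) × (14/39) ≈ 0.00639048
heron: (14/138) × (12/14) × (1/14) × (1/14) × (9/14) × (3/14) ≈ 0.0000611158
Highest score → stork.

stork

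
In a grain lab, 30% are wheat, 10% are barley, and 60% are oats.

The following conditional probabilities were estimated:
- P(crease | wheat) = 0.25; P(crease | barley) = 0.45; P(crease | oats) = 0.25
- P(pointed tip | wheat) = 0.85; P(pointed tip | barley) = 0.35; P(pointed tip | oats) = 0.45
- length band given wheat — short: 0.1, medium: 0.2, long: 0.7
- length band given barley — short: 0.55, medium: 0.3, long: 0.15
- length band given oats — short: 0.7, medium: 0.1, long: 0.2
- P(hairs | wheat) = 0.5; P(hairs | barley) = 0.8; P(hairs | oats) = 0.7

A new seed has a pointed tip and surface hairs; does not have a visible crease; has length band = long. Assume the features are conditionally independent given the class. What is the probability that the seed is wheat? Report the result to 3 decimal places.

wheat: 0.3 × (1−0.25) × 0.85 × 0.7 × 0.5 = 0.0669375
barley: 0.1 × (1−0.45) × 0.35 × 0.15 × 0.8 = 0.00231
oats: 0.6 × (1−0.25) × 0.45 × 0.2 × 0.7 = 0.02835
P(wheat | x) = 0.0669375 / 0.0975975 ≈ 0.686

0.686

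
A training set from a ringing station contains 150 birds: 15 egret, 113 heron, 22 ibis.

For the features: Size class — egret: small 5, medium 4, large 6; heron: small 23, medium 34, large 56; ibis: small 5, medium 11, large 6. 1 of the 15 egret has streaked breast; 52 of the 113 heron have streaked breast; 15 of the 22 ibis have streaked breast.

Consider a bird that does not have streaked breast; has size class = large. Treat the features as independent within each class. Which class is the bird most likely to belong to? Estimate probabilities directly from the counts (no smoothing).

egret: (15/150) × (6/15) × (14/15) ≈ 0.0373333
heron: (113/150) × (56/113) × (61/113) ≈ 0.201534
ibis: (22/150) × (6/22) × (7/22) ≈ 0.0127273
Highest score → heron.

heron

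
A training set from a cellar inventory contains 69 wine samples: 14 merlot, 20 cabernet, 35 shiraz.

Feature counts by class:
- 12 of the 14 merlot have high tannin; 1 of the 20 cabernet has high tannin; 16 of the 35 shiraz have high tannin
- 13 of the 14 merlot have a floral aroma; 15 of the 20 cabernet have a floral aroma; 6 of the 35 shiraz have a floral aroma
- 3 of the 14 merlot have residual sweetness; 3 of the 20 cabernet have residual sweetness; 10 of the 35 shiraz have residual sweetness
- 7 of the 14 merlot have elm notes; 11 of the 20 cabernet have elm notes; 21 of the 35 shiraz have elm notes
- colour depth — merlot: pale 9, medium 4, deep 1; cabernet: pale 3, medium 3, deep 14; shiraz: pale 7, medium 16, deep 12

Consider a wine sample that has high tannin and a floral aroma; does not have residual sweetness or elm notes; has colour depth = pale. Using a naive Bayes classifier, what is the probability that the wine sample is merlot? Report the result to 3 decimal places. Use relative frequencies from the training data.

0.934

merlot: (14/69) × (12/14) × (13/14) × (11/14) × (7/14) × (9/14) ≈ 0.0407846
cabernet: (20/69) × (1/20) × (15/20) × (17/20) × (9/20) × (3/20) ≈ 0.000623641
shiraz: (35/69) × (16/35) × (6/35) × (25/35) × (14/35) × (7/35) ≈ 0.00227152
P(merlot | x) = 0.0407846 / 0.043679761 ≈ 0.934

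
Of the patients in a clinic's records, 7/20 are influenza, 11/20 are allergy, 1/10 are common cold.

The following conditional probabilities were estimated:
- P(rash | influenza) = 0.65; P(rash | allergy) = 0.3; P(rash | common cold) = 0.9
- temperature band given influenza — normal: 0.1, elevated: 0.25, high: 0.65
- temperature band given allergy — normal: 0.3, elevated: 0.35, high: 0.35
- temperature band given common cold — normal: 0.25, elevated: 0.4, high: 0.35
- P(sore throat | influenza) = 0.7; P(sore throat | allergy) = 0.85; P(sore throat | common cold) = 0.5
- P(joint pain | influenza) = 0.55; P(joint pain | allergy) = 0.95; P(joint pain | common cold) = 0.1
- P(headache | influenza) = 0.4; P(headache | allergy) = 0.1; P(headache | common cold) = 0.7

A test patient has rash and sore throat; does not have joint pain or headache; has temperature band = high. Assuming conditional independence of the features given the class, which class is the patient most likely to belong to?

influenza: 0.35 × 0.65 × 0.65 × 0.7 × (1−0.55) × (1−0.4) = 0.027948375
allergy: 0.55 × 0.3 × 0.35 × 0.85 × (1−0.95) × (1−0.1) = 0.0022089375
common cold: 0.1 × 0.9 × 0.35 × 0.5 × (1−0.1) × (1−0.7) = 0.0042525
Highest score → influenza.

influenza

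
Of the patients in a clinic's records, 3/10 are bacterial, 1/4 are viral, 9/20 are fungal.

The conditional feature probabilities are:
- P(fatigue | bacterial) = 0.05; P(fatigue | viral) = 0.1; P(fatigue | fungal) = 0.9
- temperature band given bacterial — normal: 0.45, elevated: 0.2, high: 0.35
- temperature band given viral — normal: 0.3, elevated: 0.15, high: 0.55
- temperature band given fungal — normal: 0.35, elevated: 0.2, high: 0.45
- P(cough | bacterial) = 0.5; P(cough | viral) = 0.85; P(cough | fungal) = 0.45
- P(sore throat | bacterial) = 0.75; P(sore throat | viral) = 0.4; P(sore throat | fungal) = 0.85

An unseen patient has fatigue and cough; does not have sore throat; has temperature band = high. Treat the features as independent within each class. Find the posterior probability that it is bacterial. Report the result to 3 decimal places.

bacterial: 0.3 × 0.05 × 0.35 × 0.5 × (1−0.75) = 0.00065625
viral: 0.25 × 0.1 × 0.55 × 0.85 × (1−0.4) = 0.0070125
fungal: 0.45 × 0.9 × 0.45 × 0.45 × (1−0.85) = 0.012301875
P(bacterial | x) = 0.00065625 / 0.019970625 ≈ 0.033

0.033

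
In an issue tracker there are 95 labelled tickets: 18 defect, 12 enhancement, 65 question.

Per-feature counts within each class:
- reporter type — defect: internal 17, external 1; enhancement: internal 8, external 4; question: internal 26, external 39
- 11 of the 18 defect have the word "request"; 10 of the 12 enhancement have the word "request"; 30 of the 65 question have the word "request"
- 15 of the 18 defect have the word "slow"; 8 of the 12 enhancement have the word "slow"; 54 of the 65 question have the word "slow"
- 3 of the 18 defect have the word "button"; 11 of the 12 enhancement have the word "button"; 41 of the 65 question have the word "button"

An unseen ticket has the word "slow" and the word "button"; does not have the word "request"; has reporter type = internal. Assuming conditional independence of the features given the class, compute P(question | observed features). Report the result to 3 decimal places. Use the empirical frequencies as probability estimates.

0.809

defect: (18/95) × (17/18) × (7/18) × (15/18) × (3/18) ≈ 0.00966537
enhancement: (12/95) × (8/12) × (2/12) × (8/12) × (11/12) ≈ 0.008577
question: (65/95) × (26/65) × (35/65) × (54/65) × (41/65) ≈ 0.0772245
P(question | x) = 0.0772245 / 0.09546687 ≈ 0.809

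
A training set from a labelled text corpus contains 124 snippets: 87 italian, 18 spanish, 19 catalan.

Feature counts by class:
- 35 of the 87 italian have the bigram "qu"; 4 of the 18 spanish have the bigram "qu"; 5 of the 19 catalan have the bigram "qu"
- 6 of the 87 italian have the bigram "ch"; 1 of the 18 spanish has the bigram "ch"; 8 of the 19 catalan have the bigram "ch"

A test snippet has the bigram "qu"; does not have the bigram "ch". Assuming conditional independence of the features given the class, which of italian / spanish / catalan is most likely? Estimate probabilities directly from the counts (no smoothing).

italian

italian: (87/124) × (35/87) × (81/87) ≈ 0.262792
spanish: (18/124) × (4/18) × (17/18) ≈ 0.0304659
catalan: (19/124) × (5/19) × (11/19) ≈ 0.0233447
Highest score → italian.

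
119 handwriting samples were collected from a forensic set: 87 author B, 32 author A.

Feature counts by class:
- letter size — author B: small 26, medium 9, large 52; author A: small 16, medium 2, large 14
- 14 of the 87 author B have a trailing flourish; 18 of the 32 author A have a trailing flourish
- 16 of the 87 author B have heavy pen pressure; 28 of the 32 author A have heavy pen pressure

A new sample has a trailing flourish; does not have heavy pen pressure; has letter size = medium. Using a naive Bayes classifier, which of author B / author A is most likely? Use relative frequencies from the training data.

author B: (87/119) × (9/87) × (14/87) × (71/87) ≈ 0.00993215
author A: (32/119) × (2/32) × (18/32) × (4/32) ≈ 0.00118172
Highest score → author B.

author B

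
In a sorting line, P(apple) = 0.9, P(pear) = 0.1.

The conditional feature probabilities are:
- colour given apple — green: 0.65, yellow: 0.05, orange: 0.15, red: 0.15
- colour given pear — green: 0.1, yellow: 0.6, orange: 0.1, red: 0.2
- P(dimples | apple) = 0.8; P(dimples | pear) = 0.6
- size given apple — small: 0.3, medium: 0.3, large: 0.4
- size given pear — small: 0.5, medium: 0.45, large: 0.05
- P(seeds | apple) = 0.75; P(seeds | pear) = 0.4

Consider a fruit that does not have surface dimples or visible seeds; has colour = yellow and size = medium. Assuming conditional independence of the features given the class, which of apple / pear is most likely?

pear

apple: 0.9 × 0.05 × (1−0.8) × 0.3 × (1−0.75) = 0.000675
pear: 0.1 × 0.6 × (1−0.6) × 0.45 × (1−0.4) = 0.00648
Highest score → pear.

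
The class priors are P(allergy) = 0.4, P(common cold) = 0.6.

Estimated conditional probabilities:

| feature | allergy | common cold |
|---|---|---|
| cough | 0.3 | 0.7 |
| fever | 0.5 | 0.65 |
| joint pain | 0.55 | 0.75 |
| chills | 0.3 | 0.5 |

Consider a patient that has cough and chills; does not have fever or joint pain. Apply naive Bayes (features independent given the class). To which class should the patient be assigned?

common cold

allergy: 0.4 × 0.3 × (1−0.5) × (1−0.55) × 0.3 = 0.0081
common cold: 0.6 × 0.7 × (1−0.65) × (1−0.75) × 0.5 = 0.018375
Highest score → common cold.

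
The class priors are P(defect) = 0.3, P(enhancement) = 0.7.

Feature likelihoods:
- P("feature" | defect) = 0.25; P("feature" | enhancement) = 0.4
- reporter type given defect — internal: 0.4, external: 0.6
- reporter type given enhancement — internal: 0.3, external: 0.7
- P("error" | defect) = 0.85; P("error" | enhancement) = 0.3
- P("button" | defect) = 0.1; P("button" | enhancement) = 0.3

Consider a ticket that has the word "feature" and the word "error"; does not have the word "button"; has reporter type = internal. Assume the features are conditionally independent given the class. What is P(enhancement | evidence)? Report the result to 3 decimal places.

defect: 0.3 × 0.25 × 0.4 × 0.85 × (1−0.1) = 0.02295
enhancement: 0.7 × 0.4 × 0.3 × 0.3 × (1−0.3) = 0.01764
P(enhancement | x) = 0.01764 / 0.04059 ≈ 0.435

0.435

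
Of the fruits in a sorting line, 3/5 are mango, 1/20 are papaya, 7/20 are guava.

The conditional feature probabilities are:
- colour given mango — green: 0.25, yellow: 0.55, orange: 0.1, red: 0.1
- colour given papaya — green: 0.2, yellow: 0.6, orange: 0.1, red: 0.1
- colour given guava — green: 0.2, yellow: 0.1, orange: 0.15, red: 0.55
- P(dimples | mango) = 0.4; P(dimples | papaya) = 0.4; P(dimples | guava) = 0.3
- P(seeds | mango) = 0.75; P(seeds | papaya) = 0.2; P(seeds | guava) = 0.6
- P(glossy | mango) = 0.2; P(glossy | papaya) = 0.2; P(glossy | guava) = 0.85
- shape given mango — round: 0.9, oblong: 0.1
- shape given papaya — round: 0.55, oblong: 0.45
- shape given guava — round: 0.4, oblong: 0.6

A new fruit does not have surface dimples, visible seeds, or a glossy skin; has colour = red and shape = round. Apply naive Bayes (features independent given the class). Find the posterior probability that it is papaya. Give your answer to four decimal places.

mango: 0.6 × 0.1 × (1−0.4) × (1−0.75) × (1−0.2) × 0.9 = 0.00648
papaya: 0.05 × 0.1 × (1−0.4) × (1−0.2) × (1−0.2) × 0.55 = 0.001056
guava: 0.35 × 0.55 × (1−0.3) × (1−0.6) × (1−0.85) × 0.4 = 0.003234
P(papaya | x) = 0.001056 / 0.01077 ≈ 0.0981

0.0981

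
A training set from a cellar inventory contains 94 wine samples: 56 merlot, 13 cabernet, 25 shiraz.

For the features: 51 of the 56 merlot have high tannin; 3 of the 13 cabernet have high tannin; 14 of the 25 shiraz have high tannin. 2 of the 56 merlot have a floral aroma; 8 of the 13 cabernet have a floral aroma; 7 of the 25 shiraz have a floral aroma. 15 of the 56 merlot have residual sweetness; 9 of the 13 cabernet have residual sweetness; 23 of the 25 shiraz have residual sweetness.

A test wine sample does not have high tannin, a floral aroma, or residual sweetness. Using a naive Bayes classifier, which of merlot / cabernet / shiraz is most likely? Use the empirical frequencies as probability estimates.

merlot: (56/94) × (5/56) × (54/56) × (41/56) ≈ 0.0375529
cabernet: (13/94) × (10/13) × (5/13) × (4/13) ≈ 0.0125897
shiraz: (25/94) × (11/25) × (18/25) × (2/25) ≈ 0.00674043
Highest score → merlot.

merlot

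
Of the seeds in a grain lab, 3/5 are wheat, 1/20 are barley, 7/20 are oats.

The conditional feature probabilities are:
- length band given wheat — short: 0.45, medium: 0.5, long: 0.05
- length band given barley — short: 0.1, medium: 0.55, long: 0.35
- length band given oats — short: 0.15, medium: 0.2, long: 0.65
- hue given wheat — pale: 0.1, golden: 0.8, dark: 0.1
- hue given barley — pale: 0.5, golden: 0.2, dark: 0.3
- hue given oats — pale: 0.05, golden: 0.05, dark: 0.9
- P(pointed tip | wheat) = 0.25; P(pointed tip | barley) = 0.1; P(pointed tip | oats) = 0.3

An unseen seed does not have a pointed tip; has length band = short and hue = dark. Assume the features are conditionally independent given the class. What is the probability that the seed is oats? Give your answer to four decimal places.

0.6049

wheat: 0.6 × 0.45 × 0.1 × (1−0.25) = 0.02025
barley: 0.05 × 0.1 × 0.3 × (1−0.1) = 0.00135
oats: 0.35 × 0.15 × 0.9 × (1−0.3) = 0.033075
P(oats | x) = 0.033075 / 0.054675 ≈ 0.6049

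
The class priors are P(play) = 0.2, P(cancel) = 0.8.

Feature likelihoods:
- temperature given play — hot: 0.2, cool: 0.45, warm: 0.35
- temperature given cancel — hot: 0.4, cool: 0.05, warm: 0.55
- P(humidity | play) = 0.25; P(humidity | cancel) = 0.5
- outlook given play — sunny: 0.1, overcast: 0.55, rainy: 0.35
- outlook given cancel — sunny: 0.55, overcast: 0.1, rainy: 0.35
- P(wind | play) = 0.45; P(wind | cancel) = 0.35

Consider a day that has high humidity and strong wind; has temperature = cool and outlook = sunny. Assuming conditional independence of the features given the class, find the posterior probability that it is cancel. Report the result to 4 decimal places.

0.7918

play: 0.2 × 0.45 × 0.25 × 0.1 × 0.45 = 0.0010125
cancel: 0.8 × 0.05 × 0.5 × 0.55 × 0.35 = 0.00385
P(cancel | x) = 0.00385 / 0.0048625 ≈ 0.7918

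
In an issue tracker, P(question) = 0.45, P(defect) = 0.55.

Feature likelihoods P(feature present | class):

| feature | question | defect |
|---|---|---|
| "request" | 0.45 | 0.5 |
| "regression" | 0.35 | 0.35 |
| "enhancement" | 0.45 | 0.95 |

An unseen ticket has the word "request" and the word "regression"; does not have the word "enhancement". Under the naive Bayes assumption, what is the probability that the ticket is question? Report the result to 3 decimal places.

question: 0.45 × 0.45 × 0.35 × (1−0.45) = 0.03898125
defect: 0.55 × 0.5 × 0.35 × (1−0.95) = 0.0048125
P(question | x) = 0.03898125 / 0.04379375 ≈ 0.890

0.890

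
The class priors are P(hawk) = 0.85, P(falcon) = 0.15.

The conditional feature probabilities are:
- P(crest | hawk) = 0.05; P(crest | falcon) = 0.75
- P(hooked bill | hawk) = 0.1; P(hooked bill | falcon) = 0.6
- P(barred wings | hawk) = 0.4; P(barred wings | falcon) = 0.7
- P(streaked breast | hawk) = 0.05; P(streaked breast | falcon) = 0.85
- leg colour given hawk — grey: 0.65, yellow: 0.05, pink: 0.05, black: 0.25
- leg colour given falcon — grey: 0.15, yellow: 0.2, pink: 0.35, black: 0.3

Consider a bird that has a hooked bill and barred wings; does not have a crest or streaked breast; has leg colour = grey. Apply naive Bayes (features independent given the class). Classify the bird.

hawk

hawk: 0.85 × (1−0.05) × 0.1 × 0.4 × (1−0.05) × 0.65 = 0.01994525
falcon: 0.15 × (1−0.75) × 0.6 × 0.7 × (1−0.85) × 0.15 = 0.000354375
Highest score → hawk.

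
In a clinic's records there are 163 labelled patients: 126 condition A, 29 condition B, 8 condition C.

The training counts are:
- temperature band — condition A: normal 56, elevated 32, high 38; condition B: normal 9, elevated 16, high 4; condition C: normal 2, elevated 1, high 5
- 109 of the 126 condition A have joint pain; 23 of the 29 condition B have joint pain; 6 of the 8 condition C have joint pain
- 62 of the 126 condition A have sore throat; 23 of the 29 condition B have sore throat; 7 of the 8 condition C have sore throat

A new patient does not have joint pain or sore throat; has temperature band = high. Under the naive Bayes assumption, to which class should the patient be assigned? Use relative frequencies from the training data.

condition A: (126/163) × (38/126) × (17/126) × (64/126) ≈ 0.0159766
condition B: (29/163) × (4/29) × (6/29) × (6/29) ≈ 0.00105046
condition C: (8/163) × (5/8) × (2/8) × (1/8) ≈ 0.000958589
Highest score → condition A.

condition A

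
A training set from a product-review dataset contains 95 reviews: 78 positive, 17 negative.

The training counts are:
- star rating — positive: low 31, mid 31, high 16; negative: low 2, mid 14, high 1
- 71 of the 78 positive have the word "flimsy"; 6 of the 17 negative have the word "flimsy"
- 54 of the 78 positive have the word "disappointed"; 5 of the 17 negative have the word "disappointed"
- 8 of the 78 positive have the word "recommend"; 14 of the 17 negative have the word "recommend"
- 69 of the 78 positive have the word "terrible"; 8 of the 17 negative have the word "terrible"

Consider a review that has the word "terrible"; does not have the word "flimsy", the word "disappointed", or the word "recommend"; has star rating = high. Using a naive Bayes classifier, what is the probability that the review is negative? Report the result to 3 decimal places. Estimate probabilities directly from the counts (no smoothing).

0.098

positive: (78/95) × (16/78) × (7/78) × (24/78) × (70/78) × (69/78) ≈ 0.00369211
negative: (17/95) × (1/17) × (11/17) × (12/17) × (3/17) × (8/17) ≈ 0.000399269
P(negative | x) = 0.000399269 / 0.004091379 ≈ 0.098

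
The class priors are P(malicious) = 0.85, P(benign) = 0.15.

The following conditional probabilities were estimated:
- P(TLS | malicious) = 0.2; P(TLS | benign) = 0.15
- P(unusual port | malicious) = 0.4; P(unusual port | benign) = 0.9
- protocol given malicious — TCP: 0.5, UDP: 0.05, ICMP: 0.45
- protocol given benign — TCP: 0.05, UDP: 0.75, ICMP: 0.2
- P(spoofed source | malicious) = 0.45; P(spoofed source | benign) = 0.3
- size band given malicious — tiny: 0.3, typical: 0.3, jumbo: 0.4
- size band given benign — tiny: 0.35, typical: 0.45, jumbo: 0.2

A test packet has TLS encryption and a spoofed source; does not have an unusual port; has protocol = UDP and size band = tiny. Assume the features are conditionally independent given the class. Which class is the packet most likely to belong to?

malicious

malicious: 0.85 × 0.2 × (1−0.4) × 0.05 × 0.45 × 0.3 = 0.0006885
benign: 0.15 × 0.15 × (1−0.9) × 0.75 × 0.3 × 0.35 = 0.0001771875
Highest score → malicious.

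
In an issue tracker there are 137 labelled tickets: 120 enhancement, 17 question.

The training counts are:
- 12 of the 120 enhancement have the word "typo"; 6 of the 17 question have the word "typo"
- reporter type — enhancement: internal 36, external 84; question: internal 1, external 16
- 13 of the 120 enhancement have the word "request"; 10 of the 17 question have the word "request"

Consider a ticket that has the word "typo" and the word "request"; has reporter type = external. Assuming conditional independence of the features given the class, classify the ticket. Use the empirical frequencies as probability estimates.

question

enhancement: (120/137) × (12/120) × (84/120) × (13/120) ≈ 0.00664234
question: (17/137) × (6/17) × (16/17) × (10/17) ≈ 0.0242467
Highest score → question.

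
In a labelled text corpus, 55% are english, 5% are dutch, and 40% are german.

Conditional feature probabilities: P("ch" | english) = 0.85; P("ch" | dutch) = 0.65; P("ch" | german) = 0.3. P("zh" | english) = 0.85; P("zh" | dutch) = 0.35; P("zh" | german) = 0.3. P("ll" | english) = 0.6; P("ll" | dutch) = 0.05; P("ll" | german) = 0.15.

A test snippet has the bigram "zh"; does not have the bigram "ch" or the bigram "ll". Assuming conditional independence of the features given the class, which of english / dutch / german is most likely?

english: 0.55 × (1−0.85) × 0.85 × (1−0.6) = 0.02805
dutch: 0.05 × (1−0.65) × 0.35 × (1−0.05) = 0.00581875
german: 0.4 × (1−0.3) × 0.3 × (1−0.15) = 0.0714
Highest score → german.

german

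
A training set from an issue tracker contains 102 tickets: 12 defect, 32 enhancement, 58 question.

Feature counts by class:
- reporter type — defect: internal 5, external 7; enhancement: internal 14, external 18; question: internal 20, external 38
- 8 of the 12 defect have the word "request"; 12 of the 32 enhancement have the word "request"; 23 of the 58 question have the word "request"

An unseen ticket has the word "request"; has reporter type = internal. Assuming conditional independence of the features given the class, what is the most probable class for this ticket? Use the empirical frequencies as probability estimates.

defect: (12/102) × (5/12) × (8/12) ≈ 0.0326797
enhancement: (32/102) × (14/32) × (12/32) ≈ 0.0514706
question: (58/102) × (20/58) × (23/58) ≈ 0.0777552
Highest score → question.

question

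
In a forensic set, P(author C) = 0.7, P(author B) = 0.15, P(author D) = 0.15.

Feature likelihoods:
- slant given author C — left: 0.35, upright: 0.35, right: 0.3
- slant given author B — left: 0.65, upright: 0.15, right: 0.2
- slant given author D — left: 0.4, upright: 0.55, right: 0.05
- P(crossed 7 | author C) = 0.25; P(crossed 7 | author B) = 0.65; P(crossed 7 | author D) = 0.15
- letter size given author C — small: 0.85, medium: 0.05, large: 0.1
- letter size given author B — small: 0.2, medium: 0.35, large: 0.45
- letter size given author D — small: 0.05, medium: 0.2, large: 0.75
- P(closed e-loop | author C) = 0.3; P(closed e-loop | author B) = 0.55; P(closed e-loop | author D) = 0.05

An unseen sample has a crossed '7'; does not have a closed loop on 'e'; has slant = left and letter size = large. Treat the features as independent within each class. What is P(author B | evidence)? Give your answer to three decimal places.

author C: 0.7 × 0.35 × 0.25 × 0.1 × (1−0.3) = 0.0042875
author B: 0.15 × 0.65 × 0.65 × 0.45 × (1−0.55) = 0.0128334375
author D: 0.15 × 0.4 × 0.15 × 0.75 × (1−0.05) = 0.0064125
P(author B | x) = 0.0128334375 / 0.0235334375 ≈ 0.545

0.545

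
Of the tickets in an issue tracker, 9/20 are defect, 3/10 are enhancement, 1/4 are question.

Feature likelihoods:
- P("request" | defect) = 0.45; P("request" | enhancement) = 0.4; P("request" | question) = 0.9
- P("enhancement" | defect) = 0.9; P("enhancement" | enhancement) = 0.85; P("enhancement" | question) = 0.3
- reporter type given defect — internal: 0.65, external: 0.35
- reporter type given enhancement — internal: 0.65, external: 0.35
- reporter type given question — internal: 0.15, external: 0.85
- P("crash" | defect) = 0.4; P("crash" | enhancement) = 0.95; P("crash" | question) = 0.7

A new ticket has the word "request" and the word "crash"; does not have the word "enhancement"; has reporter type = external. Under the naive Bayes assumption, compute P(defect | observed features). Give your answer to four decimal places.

defect: 0.45 × 0.45 × (1−0.9) × 0.35 × 0.4 = 0.002835
enhancement: 0.3 × 0.4 × (1−0.85) × 0.35 × 0.95 = 0.005985
question: 0.25 × 0.9 × (1−0.3) × 0.85 × 0.7 = 0.0937125
P(defect | x) = 0.002835 / 0.1025325 ≈ 0.0276

0.0276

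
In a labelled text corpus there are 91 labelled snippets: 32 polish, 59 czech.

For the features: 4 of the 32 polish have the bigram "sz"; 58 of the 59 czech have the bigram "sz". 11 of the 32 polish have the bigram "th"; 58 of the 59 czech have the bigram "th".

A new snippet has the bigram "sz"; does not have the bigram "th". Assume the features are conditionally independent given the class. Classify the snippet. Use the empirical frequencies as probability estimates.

polish

polish: (32/91) × (4/32) × (21/32) ≈ 0.0288462
czech: (59/91) × (58/59) × (1/59) ≈ 0.0108028
Highest score → polish.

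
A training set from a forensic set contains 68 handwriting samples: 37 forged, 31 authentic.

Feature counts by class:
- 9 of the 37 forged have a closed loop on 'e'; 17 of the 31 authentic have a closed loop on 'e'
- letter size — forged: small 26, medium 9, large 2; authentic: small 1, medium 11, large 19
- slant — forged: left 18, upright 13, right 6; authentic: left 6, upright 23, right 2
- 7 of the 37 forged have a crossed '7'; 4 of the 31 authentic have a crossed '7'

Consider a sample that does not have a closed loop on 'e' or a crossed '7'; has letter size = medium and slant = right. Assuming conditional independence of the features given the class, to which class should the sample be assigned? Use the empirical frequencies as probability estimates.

forged: (37/68) × (28/37) × (9/37) × (6/37) × (30/37) ≈ 0.0131692
authentic: (31/68) × (14/31) × (11/31) × (2/31) × (27/31) ≈ 0.00410507
Highest score → forged.

forged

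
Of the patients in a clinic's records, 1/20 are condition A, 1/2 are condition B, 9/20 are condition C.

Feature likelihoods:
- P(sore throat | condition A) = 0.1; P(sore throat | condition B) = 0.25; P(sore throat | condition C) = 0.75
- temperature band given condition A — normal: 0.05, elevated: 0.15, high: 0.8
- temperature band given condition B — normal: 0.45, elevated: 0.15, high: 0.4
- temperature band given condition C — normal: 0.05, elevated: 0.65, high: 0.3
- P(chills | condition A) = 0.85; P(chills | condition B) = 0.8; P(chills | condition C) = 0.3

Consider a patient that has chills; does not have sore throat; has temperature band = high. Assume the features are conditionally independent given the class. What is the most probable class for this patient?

condition A: 0.05 × (1−0.1) × 0.8 × 0.85 = 0.0306
condition B: 0.5 × (1−0.25) × 0.4 × 0.8 = 0.12
condition C: 0.45 × (1−0.75) × 0.3 × 0.3 = 0.010125
Highest score → condition B.

condition B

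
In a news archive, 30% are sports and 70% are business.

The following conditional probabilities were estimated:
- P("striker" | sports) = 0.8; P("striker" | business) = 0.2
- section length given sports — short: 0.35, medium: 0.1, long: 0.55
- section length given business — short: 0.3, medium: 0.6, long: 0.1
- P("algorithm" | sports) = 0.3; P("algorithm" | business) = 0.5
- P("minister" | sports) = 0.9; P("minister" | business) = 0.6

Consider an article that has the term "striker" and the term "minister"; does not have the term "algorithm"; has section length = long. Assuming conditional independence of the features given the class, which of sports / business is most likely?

sports: 0.3 × 0.8 × 0.55 × (1−0.3) × 0.9 = 0.08316
business: 0.7 × 0.2 × 0.1 × (1−0.5) × 0.6 = 0.0042
Highest score → sports.

sports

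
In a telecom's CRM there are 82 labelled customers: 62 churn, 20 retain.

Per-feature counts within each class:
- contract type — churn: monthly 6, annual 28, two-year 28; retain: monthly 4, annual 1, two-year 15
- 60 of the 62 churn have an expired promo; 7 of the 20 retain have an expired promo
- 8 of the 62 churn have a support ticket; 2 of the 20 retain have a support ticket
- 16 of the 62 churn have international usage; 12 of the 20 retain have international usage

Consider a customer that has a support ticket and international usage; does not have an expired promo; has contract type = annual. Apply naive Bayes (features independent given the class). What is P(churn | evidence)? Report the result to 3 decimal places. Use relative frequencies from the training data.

churn: (62/82) × (28/62) × (2/62) × (8/62) × (16/62) ≈ 0.000366783
retain: (20/82) × (1/20) × (13/20) × (2/20) × (12/20) ≈ 0.00047561
P(churn | x) = 0.000366783 / 0.000842393 ≈ 0.435

0.435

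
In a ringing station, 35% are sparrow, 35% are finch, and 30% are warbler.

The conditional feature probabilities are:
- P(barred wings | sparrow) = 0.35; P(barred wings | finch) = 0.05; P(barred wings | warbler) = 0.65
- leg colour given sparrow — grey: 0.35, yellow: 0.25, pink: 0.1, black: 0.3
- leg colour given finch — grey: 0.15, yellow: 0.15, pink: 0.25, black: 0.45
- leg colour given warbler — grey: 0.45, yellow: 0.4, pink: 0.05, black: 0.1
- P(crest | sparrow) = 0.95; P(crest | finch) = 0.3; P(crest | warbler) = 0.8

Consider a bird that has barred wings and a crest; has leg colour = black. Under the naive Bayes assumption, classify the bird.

sparrow

sparrow: 0.35 × 0.35 × 0.3 × 0.95 = 0.0349125
finch: 0.35 × 0.05 × 0.45 × 0.3 = 0.0023625
warbler: 0.3 × 0.65 × 0.1 × 0.8 = 0.0156
Highest score → sparrow.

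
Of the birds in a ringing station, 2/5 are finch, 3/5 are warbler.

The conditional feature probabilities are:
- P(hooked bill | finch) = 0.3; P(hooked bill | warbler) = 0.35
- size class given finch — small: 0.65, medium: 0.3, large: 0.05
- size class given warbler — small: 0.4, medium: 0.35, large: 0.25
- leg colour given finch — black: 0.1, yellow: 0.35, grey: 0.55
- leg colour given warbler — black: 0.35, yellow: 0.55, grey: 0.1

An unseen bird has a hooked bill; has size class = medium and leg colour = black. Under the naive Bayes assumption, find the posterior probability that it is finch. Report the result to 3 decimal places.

finch: 0.4 × 0.3 × 0.3 × 0.1 = 0.0036
warbler: 0.6 × 0.35 × 0.35 × 0.35 = 0.025725
P(finch | x) = 0.0036 / 0.029325 ≈ 0.123

0.123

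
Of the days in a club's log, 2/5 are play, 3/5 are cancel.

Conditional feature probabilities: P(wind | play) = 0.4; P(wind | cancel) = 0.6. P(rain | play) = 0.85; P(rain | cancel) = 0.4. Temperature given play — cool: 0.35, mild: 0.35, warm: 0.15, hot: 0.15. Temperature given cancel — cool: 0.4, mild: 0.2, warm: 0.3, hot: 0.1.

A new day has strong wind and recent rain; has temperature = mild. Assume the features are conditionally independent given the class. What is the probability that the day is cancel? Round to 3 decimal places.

play: 0.4 × 0.4 × 0.85 × 0.35 = 0.0476
cancel: 0.6 × 0.6 × 0.4 × 0.2 = 0.0288
P(cancel | x) = 0.0288 / 0.0764 ≈ 0.377

0.377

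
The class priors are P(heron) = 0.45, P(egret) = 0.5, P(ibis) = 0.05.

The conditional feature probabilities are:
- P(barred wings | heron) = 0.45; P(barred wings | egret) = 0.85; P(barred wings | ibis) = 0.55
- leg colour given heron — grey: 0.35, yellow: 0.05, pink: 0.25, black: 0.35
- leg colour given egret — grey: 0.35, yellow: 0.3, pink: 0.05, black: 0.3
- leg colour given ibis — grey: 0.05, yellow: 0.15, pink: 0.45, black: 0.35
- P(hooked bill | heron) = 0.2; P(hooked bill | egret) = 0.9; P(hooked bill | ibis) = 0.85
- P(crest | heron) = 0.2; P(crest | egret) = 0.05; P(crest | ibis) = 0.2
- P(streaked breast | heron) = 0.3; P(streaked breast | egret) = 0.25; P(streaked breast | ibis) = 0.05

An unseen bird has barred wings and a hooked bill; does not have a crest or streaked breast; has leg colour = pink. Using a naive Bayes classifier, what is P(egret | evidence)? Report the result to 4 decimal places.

heron: 0.45 × 0.45 × 0.25 × 0.2 × (1−0.2) × (1−0.3) = 0.00567
egret: 0.5 × 0.85 × 0.05 × 0.9 × (1−0.05) × (1−0.25) = 0.0136265625
ibis: 0.05 × 0.55 × 0.45 × 0.85 × (1−0.2) × (1−0.05) = 0.00799425
P(egret | x) = 0.0136265625 / 0.0272908125 ≈ 0.4993

0.4993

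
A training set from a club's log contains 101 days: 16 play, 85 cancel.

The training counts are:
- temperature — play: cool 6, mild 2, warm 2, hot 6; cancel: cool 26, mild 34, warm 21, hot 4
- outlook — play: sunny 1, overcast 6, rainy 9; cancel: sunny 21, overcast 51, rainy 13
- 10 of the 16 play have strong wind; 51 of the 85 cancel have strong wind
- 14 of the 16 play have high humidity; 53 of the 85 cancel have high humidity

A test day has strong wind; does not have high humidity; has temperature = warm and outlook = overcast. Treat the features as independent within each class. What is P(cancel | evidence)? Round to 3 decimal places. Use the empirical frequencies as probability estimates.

0.980

play: (16/101) × (2/16) × (6/16) × (10/16) × (2/16) ≈ 0.000580136
cancel: (85/101) × (21/85) × (51/85) × (51/85) × (32/85) ≈ 0.0281794
P(cancel | x) = 0.0281794 / 0.028759536 ≈ 0.980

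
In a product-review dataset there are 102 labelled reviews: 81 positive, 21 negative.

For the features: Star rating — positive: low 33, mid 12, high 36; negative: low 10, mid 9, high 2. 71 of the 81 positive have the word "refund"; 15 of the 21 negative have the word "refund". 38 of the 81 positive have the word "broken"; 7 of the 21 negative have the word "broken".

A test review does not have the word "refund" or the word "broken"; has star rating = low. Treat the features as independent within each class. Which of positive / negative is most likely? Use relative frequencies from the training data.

positive: (81/102) × (33/81) × (10/81) × (43/81) ≈ 0.0212037
negative: (21/102) × (10/21) × (6/21) × (14/21) ≈ 0.0186741
Highest score → positive.

positive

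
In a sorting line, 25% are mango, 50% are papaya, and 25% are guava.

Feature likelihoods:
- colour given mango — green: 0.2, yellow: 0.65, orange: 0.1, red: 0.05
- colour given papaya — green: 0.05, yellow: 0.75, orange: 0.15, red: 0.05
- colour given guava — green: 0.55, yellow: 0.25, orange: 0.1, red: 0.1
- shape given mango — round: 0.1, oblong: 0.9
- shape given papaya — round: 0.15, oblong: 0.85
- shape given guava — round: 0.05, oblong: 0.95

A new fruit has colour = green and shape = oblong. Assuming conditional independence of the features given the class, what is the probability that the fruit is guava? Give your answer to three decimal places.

0.663

mango: 0.25 × 0.2 × 0.9 = 0.045
papaya: 0.5 × 0.05 × 0.85 = 0.02125
guava: 0.25 × 0.55 × 0.95 = 0.130625
P(guava | x) = 0.130625 / 0.196875 ≈ 0.663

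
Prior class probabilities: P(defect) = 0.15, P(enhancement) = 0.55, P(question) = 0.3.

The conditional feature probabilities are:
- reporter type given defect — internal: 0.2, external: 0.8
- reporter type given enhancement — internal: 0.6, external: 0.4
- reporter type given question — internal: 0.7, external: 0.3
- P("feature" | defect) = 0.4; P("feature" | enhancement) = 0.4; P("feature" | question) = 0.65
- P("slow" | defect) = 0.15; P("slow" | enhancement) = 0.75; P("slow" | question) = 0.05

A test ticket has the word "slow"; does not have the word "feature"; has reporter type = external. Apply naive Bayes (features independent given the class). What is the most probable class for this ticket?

defect: 0.15 × 0.8 × (1−0.4) × 0.15 = 0.0108
enhancement: 0.55 × 0.4 × (1−0.4) × 0.75 = 0.099
question: 0.3 × 0.3 × (1−0.65) × 0.05 = 0.001575
Highest score → enhancement.

enhancement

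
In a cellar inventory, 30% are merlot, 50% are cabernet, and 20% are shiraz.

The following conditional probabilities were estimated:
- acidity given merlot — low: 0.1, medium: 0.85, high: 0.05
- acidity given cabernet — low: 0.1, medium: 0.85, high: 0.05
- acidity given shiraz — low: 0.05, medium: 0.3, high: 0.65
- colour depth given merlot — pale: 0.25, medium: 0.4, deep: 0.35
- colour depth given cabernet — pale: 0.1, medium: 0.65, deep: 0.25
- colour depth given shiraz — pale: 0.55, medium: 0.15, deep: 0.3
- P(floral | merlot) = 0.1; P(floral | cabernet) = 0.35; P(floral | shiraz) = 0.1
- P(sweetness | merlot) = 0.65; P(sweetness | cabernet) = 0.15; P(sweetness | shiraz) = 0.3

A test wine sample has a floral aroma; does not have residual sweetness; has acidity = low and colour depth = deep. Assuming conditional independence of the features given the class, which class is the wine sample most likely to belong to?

merlot: 0.3 × 0.1 × 0.35 × 0.1 × (1−0.65) = 0.0003675
cabernet: 0.5 × 0.1 × 0.25 × 0.35 × (1−0.15) = 0.00371875
shiraz: 0.2 × 0.05 × 0.3 × 0.1 × (1−0.3) = 0.00021
Highest score → cabernet.

cabernet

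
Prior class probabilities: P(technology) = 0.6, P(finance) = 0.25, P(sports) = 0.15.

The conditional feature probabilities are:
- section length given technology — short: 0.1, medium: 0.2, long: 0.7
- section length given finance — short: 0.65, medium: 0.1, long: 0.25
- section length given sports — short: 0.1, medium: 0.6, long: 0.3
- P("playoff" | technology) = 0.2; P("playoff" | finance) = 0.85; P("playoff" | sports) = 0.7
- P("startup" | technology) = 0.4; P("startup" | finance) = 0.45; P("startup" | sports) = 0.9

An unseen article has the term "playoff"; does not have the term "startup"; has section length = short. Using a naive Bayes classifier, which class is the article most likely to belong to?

finance

technology: 0.6 × 0.1 × 0.2 × (1−0.4) = 0.0072
finance: 0.25 × 0.65 × 0.85 × (1−0.45) = 0.07596875
sports: 0.15 × 0.1 × 0.7 × (1−0.9) = 0.00105
Highest score → finance.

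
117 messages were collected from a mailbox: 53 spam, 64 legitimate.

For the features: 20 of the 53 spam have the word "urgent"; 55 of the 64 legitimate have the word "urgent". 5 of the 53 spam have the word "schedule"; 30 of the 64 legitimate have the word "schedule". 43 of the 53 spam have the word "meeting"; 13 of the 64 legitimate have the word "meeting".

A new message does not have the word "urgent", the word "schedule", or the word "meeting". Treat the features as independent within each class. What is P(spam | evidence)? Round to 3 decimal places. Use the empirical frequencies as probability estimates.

0.597

spam: (53/117) × (33/53) × (48/53) × (10/53) ≈ 0.0481967
legitimate: (64/117) × (9/64) × (34/64) × (51/64) ≈ 0.0325646
P(spam | x) = 0.0481967 / 0.0807613 ≈ 0.597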